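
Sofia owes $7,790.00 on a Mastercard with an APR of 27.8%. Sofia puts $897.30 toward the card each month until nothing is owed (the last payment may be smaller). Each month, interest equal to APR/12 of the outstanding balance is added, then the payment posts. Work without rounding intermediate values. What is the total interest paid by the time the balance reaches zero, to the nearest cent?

Monthly rate r = 27.8%/12 = 2.31667% = 0.0231667.
Payoff takes n = ⌈−ln(1 − rB₀/P)/ln(1+r)⌉ = ⌈9.805⌉ = 10 payments; the last is $723.60.
Total paid = 9·$897.30 + $723.60 = $8,799.30.
Total interest = total paid − principal = $8,799.30 − $7,790.00 = $1,009.30.

$1,009.30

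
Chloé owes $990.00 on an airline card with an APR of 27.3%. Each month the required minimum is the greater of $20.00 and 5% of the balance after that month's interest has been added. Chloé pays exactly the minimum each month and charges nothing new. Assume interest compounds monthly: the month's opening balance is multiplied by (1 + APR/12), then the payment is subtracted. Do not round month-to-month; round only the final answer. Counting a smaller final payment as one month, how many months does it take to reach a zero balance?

Monthly rate r = 27.3%/12 = 2.275% = 0.02275.
While 5% of the post-interest balance exceeds $20.00, each month B ← (B·(1+r))·(1 − 0.05), i.e. B shrinks by the factor (1+r)·0.95 = 0.97161.
This holds for months 1–33. Entering month 34 the balance is $382.74; 5% of the post-interest balance is now below $20.00, so the flat $20.00 minimum applies from here.
From month 34 a fixed $20.00 at rate r clears $382.74 in 26 more payments. Total: 33 + 26 = 59 months.

59 months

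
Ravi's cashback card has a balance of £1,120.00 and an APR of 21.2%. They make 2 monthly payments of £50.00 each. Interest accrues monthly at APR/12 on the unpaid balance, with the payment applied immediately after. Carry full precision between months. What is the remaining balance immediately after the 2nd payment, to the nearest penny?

Monthly rate r = 21.2%/12 = 1.76667% = 0.0176667.
Each month: B ← B·(1+r) − £50.00.
Month 1: interest £19.79; balance after payment £1,089.79.
Month 2: interest £19.25; balance after payment £1,059.04.

£1,059.04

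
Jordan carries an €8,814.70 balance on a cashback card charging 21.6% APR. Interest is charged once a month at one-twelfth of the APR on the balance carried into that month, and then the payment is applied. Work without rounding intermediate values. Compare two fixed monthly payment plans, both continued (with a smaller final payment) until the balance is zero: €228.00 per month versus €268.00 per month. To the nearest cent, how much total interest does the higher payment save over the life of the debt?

€1,744.86

Monthly rate r = 21.6%/12 = 1.8% = 0.018.
At €228.00/mo: n = ⌈−ln(1 − rB₀/P)/ln(1+r)⌉ = 67 payments (last €165.98); total interest = total paid − €8,814.70 = €6,399.28.
At €268.00/mo: 51 payments (last €69.12); total interest €4,654.42.
Interest saved = €6,399.28 − €4,654.42 = €1,744.86.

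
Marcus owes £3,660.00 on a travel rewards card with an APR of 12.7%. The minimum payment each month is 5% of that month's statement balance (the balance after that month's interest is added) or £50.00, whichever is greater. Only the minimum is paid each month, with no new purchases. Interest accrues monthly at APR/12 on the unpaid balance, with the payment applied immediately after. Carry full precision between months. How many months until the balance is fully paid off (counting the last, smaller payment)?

55 months

Monthly rate r = 12.7%/12 = 1.05833% = 0.0105833.
While 5% of the post-interest balance exceeds £50.00, each month B ← (B·(1+r))·(1 − 0.05), i.e. B shrinks by the factor (1+r)·0.95 = 0.96005.
This holds for months 1–33. Entering month 34 the balance is £953.32; 5% of the post-interest balance is now below £50.00, so the flat £50.00 minimum applies from here.
From month 34 a fixed £50.00 at rate r clears £953.32 in 22 more payments. Total: 33 + 22 = 55 months.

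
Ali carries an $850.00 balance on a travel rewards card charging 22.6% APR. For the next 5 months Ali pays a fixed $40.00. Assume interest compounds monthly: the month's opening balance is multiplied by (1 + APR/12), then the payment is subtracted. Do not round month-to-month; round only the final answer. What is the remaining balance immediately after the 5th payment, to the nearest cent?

$725.44

Monthly rate r = 22.6%/12 = 1.88333% = 0.0188333.
Each month: B ← B·(1+r) − $40.00.
Month 1: interest $16.01; balance after payment $826.01.
Month 2: interest $15.56; balance after payment $801.56.
Month 3: interest $15.10; balance after payment $776.66.
Month 4: interest $14.63; balance after payment $751.29.
Month 5: interest $14.15; balance after payment $725.44.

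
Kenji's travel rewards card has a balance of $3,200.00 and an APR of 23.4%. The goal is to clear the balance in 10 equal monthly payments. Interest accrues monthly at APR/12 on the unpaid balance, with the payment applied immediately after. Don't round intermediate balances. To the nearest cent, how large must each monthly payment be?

$355.31

Monthly rate r = 23.4%/12 = 1.95% = 0.0195.
Level-payment amortization: P = B₀·r / (1 − (1+r)^(−n)) = 3200.00·0.0195 / (1 − 1.0195^(−10)).
Denominator 1 − (1+r)^(−10) = 0.175619522.
P = 62.4 / 0.175619522 ≈ 355.31.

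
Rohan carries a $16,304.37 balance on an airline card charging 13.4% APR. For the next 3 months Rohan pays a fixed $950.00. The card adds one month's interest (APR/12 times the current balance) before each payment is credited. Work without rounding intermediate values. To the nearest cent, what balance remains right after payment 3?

Monthly rate r = 13.4%/12 = 1.11667% = 0.0111667.
Each month: B ← B·(1+r) − $950.00.
Month 1: interest $182.07; balance after payment $15,536.44.
Month 2: interest $173.49; balance after payment $14,759.93.
Month 3: interest $164.82; balance after payment $13,974.74.

$13,974.74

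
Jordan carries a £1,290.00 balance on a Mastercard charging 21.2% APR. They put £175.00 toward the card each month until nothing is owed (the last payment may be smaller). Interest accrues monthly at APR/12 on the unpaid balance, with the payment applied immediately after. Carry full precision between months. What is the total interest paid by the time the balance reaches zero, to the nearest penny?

£104.31

Monthly rate r = 21.2%/12 = 1.76667% = 0.0176667.
Payoff takes n = ⌈−ln(1 − rB₀/P)/ln(1+r)⌉ = ⌈7.967⌉ = 8 payments; the last is £169.31.
Total paid = 7·£175.00 + £169.31 = £1,394.31.
Total interest = total paid − principal = £1,394.31 − £1,290.00 = £104.31.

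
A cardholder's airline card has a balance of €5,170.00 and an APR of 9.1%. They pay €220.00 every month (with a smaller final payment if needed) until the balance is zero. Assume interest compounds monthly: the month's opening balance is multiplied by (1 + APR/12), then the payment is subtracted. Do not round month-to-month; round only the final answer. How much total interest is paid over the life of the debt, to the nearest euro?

€546

Monthly rate r = 9.1%/12 = 0.758333% = 0.00758333.
Payoff takes n = ⌈−ln(1 − rB₀/P)/ln(1+r)⌉ = ⌈25.980⌉ = 26 payments; the last is €215.52.
Total paid = 25·€220.00 + €215.52 = €5,715.52.
Total interest = total paid − principal = €5,715.52 − €5,170.00 = €545.52.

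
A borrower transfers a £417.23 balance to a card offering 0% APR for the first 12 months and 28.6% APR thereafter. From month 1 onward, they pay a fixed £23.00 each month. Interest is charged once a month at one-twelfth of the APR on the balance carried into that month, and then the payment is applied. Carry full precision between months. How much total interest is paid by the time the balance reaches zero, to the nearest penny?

£13.34

Promo months 1–12 at r₀ = 0%/12 = 0; months 13+ at r₁ = 28.6%/12 = 0.0238333.
After month 12 (no interest yet): B = £417.23 − 12·£23.00 = £141.23.
Then at r₁ with £23.00/mo: n₂ = −ln(1 − r₁·B/P)/ln(1+r₁) ≈ 6.72 → 7 more payments.
Total paid = 18·£23.00 + £16.57 = £430.57; interest = £430.57 − £417.23 = £13.34.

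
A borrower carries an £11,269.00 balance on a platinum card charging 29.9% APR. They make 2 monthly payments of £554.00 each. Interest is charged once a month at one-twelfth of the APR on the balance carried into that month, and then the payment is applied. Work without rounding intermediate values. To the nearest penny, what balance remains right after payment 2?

Monthly rate r = 29.9%/12 = 2.49167% = 0.0249167.
Each month: B ← B·(1+r) − £554.00.
Month 1: interest £280.79; balance after payment £10,995.79.
Month 2: interest £273.98; balance after payment £10,715.76.

£10,715.76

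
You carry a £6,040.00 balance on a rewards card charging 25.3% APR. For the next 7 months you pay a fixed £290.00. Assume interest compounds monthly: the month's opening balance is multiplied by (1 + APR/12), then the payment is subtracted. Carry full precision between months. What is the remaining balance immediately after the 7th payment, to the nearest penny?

Monthly rate r = 25.3%/12 = 2.10833% = 0.0210833.
Each month: B ← B·(1+r) − £290.00.
Month 1: interest £127.34; balance after payment £5,877.34.
Month 2: interest £123.91; balance after payment £5,711.26.
Month 3: interest £120.41; balance after payment £5,541.67.
Month 4: interest £116.84; balance after payment £5,368.51.
Month 5: interest £113.19; balance after payment £5,191.69.
Month 6: interest £109.46; balance after payment £5,011.15.
Month 7: interest £105.65; balance after payment £4,826.80.

£4,826.80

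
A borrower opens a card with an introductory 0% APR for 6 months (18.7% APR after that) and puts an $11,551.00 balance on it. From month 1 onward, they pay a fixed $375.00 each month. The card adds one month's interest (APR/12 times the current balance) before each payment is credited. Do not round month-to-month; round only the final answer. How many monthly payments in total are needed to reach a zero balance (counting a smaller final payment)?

38 months

Promo months 1–6 at r₀ = 0%/12 = 0; months 7+ at r₁ = 18.7%/12 = 0.0155833.
After month 6 (no interest yet): B = $11,551.00 − 6·$375.00 = $9,301.00.
Then at r₁ with $375.00/mo: n₂ = −ln(1 − r₁·B/P)/ln(1+r₁) ≈ 31.60 → 32 more payments.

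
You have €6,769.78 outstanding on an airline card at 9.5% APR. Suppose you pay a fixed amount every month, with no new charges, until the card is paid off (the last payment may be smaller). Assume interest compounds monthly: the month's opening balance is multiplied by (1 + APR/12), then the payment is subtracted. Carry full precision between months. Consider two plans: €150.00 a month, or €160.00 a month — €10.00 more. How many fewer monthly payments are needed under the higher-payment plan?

Monthly rate r = 9.5%/12 = 0.791667% = 0.00791667.
At €150.00/mo: n = ⌈−ln(1 − rB₀/P)/ln(1+r)⌉ = 57 payments (last €9.17); total interest = total paid − €6,769.78 = €1,639.39.
At €160.00/mo: 52 payments (last €116.85); total interest €1,507.07.
Payments saved = 57 − 52 = 5.

5 fewer payments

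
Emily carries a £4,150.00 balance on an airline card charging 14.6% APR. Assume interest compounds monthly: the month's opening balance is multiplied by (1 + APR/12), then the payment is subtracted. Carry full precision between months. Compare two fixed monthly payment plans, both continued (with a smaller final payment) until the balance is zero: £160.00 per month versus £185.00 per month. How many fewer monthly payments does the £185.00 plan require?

Monthly rate r = 14.6%/12 = 1.21667% = 0.0121667.
At £160.00/mo: n = ⌈−ln(1 − rB₀/P)/ln(1+r)⌉ = 32 payments (last £56.88); total interest = total paid − £4,150.00 = £866.88.
At £185.00/mo: 27 payments (last £66.12); total interest £726.12.
Payments saved = 32 − 27 = 5.

5 fewer payments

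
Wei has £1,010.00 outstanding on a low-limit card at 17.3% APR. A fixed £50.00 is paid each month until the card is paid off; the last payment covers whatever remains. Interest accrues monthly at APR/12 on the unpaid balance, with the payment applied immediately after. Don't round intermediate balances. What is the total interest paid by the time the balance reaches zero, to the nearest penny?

£192.38

Monthly rate r = 17.3%/12 = 1.44167% = 0.0144167.
Payoff takes n = ⌈−ln(1 − rB₀/P)/ln(1+r)⌉ = ⌈24.047⌉ = 25 payments; the last is £2.38.
Total paid = 24·£50.00 + £2.38 = £1,202.38.
Total interest = total paid − principal = £1,202.38 − £1,010.00 = £192.38.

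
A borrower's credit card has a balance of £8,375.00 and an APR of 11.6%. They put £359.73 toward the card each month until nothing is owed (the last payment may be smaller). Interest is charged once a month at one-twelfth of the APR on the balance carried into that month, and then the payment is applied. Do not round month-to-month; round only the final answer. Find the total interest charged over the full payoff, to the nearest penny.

Monthly rate r = 11.6%/12 = 0.966667% = 0.00966667.
Payoff takes n = ⌈−ln(1 − rB₀/P)/ln(1+r)⌉ = ⌈26.503⌉ = 27 payments; the last is £181.20.
Total paid = 26·£359.73 + £181.20 = £9,534.18.
Total interest = total paid − principal = £9,534.18 − £8,375.00 = £1,159.18.

£1,159.18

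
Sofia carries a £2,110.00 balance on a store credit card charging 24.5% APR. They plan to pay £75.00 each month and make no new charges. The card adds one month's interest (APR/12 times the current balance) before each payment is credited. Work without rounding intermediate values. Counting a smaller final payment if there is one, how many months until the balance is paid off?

Monthly rate r = 24.5%/12 = 2.04167% = 0.0204167.
Recurrence: B ← B·(1+r) − £75.00.
Month 1: interest £43.08; balance after payment £2,078.08.
Month 2: interest £42.43; balance after payment £2,045.51.
Closed form: n = −ln(1 − rB₀/P)/ln(1+r) = −ln(0.42561)/ln(1.02042) ≈ 42.265, so the balance reaches zero during payment 43.

43 payments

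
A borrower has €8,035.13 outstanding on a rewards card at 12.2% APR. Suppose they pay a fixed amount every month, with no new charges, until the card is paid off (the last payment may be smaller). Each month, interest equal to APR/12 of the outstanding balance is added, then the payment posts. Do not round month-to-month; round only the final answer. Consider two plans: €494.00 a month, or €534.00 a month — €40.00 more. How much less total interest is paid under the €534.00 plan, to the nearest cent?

Monthly rate r = 12.2%/12 = 1.01667% = 0.0101667.
At €494.00/mo: n = ⌈−ln(1 − rB₀/P)/ln(1+r)⌉ = 18 payments (last €430.07); total interest = total paid − €8,035.13 = €792.94.
At €534.00/mo: 17 payments (last €221.52); total interest €730.39.
Interest saved = €792.94 − €730.39 = €62.55.

€62.55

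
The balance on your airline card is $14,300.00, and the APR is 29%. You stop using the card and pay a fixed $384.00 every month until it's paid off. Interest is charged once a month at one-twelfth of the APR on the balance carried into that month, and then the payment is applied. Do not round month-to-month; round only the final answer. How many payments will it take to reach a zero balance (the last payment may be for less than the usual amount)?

Monthly rate r = 29%/12 = 2.41667% = 0.0241667.
Recurrence: B ← B·(1+r) − $384.00.
Month 1: interest $345.58; balance after payment $14,261.58.
Month 2: interest $344.65; balance after payment $14,222.24.
Closed form: n = −ln(1 − rB₀/P)/ln(1+r) = −ln(0.10004)/ln(1.02417) ≈ 96.408, so the balance reaches zero during payment 97.

97 payments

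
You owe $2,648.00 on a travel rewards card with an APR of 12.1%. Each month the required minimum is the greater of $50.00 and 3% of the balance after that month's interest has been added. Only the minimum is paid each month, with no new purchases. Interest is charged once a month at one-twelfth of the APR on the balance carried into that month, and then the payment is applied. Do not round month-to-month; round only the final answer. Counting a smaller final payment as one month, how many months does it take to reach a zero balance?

Monthly rate r = 12.1%/12 = 1.00833% = 0.0100833.
While 3% of the post-interest balance exceeds $50.00, each month B ← (B·(1+r))·(1 − 0.03), i.e. B shrinks by the factor (1+r)·0.97 = 0.97978.
This holds for months 1–24. Entering month 25 the balance is $1,621.86; 3% of the post-interest balance is now below $50.00, so the flat $50.00 minimum applies from here.
From month 25 a fixed $50.00 at rate r clears $1,621.86 in 40 more payments. Total: 24 + 40 = 64 months.

64 months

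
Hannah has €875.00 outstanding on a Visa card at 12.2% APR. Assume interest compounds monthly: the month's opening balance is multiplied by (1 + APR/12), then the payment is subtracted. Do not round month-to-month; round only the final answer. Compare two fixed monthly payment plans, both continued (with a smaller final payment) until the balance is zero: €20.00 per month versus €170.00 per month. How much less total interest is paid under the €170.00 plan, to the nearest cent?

Monthly rate r = 12.2%/12 = 1.01667% = 0.0101667.
At €20.00/mo: n = ⌈−ln(1 − rB₀/P)/ln(1+r)⌉ = 59 payments (last €3.42); total interest = total paid − €875.00 = €288.42.
At €170.00/mo: 6 payments (last €53.47); total interest €28.47.
Interest saved = €288.42 − €28.47 = €259.95.

€259.95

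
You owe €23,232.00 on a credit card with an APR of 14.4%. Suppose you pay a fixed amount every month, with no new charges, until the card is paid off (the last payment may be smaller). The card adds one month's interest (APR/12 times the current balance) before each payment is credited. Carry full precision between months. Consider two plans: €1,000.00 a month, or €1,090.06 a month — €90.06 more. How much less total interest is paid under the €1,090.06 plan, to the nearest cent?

Monthly rate r = 14.4%/12 = 1.2% = 0.012.
At €1,000.00/mo: n = ⌈−ln(1 − rB₀/P)/ln(1+r)⌉ = 28 payments (last €399.23); total interest = total paid − €23,232.00 = €4,167.23.
At €1,090.06/mo: 25 payments (last €832.21); total interest €3,761.65.
Interest saved = €4,167.23 − €3,761.65 = €405.58.

€405.58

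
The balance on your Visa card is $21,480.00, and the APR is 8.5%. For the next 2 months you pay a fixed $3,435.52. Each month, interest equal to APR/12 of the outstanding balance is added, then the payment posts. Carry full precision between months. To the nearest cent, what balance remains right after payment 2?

Monthly rate r = 8.5%/12 = 0.708333% = 0.00708333.
Each month: B ← B·(1+r) − $3,435.52.
Month 1: interest $152.15; balance after payment $18,196.63.
Month 2: interest $128.89; balance after payment $14,890.00.

$14,890.00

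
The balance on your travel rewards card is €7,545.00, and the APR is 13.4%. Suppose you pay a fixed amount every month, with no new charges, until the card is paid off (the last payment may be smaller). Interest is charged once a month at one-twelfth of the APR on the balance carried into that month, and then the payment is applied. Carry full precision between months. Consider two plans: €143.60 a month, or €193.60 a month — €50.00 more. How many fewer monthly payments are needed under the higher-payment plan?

28 fewer payments

Monthly rate r = 13.4%/12 = 1.11667% = 0.0111667.
At €143.60/mo: n = ⌈−ln(1 − rB₀/P)/ln(1+r)⌉ = 80 payments (last €82.23); total interest = total paid − €7,545.00 = €3,881.63.
At €193.60/mo: 52 payments (last €86.03); total interest €2,414.63.
Payments saved = 80 − 52 = 28.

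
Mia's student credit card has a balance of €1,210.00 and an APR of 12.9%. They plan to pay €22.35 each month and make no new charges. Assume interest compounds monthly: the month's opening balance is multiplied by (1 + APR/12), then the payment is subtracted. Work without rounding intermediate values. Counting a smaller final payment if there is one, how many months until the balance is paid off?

Monthly rate r = 12.9%/12 = 1.075% = 0.01075.
Recurrence: B ← B·(1+r) − €22.35.
Month 1: interest €13.01; balance after payment €1,200.66.
Month 2: interest €12.91; balance after payment €1,191.21.
Closed form: n = −ln(1 − rB₀/P)/ln(1+r) = −ln(0.41801)/ln(1.01075) ≈ 81.575, so the balance reaches zero during payment 82.

82 payments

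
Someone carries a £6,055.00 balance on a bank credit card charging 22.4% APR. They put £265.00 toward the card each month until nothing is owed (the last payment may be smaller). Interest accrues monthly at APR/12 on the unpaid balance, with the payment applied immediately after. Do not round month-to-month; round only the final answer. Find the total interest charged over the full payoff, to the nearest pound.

Monthly rate r = 22.4%/12 = 1.86667% = 0.0186667.
Payoff takes n = ⌈−ln(1 − rB₀/P)/ln(1+r)⌉ = ⌈30.064⌉ = 31 payments; the last is £17.16.
Total paid = 30·£265.00 + £17.16 = £7,967.16.
Total interest = total paid − principal = £7,967.16 − £6,055.00 = £1,912.16.

£1,912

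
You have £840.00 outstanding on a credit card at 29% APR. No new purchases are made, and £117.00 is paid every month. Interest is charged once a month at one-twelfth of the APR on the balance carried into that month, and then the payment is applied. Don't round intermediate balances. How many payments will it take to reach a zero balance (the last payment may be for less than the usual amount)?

Monthly rate r = 29%/12 = 2.41667% = 0.0241667.
Recurrence: B ← B·(1+r) − £117.00.
Month 1: interest £20.30; balance after payment £743.30.
Month 2: interest £17.96; balance after payment £644.26.
Closed form: n = −ln(1 − rB₀/P)/ln(1+r) = −ln(0.8265)/ln(1.02417) ≈ 7.980, so the balance reaches zero during payment 8.

8 months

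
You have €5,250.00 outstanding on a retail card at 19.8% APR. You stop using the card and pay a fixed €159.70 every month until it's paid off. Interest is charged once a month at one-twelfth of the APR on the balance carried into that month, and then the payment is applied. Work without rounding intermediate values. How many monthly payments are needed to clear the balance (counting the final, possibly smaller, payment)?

48 payments

Monthly rate r = 19.8%/12 = 1.65% = 0.0165.
Recurrence: B ← B·(1+r) − €159.70.
Month 1: interest €86.62; balance after payment €5,176.93.
Month 2: interest €85.42; balance after payment €5,102.64.
Closed form: n = −ln(1 − rB₀/P)/ln(1+r) = −ln(0.45758)/ln(1.0165) ≈ 47.772, so the balance reaches zero during payment 48.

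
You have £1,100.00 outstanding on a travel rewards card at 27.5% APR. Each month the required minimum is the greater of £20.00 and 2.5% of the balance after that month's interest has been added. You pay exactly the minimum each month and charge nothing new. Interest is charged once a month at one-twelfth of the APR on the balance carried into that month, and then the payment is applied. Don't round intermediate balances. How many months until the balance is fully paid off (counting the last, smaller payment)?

Monthly rate r = 27.5%/12 = 2.29167% = 0.0229167.
While 2.5% of the post-interest balance exceeds £20.00, each month B ← (B·(1+r))·(1 − 0.025), i.e. B shrinks by the factor (1+r)·0.975 = 0.99734.
This holds for months 1–129. Entering month 130 the balance is £780.51; 2.5% of the post-interest balance is now below £20.00, so the flat £20.00 minimum applies from here.
From month 130 a fixed £20.00 at rate r clears £780.51 in 100 more payments. Total: 129 + 100 = 229 months.

229 months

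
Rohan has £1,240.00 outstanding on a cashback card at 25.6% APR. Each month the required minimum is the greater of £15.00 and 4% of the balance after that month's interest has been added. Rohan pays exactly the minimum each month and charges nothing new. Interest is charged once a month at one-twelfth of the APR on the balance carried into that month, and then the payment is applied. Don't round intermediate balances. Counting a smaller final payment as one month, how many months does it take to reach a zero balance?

Monthly rate r = 25.6%/12 = 2.13333% = 0.0213333.
While 4% of the post-interest balance exceeds £15.00, each month B ← (B·(1+r))·(1 − 0.04), i.e. B shrinks by the factor (1+r)·0.96 = 0.98048.
This holds for months 1–62. Entering month 63 the balance is £365.28; 4% of the post-interest balance is now below £15.00, so the flat £15.00 minimum applies from here.
From month 63 a fixed £15.00 at rate r clears £365.28 in 35 more payments. Total: 62 + 35 = 97 months.

97 months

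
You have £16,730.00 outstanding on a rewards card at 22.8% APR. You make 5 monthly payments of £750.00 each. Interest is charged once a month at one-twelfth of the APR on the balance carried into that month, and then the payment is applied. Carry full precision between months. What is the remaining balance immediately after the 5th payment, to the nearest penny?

Monthly rate r = 22.8%/12 = 1.9% = 0.019.
Each month: B ← B·(1+r) − £750.00.
Month 1: interest £317.87; balance after payment £16,297.87.
Month 2: interest £309.66; balance after payment £15,857.53.
Month 3: interest £301.29; balance after payment £15,408.82.
Month 4: interest £292.77; balance after payment £14,951.59.
Month 5: interest £284.08; balance after payment £14,485.67.

£14,485.67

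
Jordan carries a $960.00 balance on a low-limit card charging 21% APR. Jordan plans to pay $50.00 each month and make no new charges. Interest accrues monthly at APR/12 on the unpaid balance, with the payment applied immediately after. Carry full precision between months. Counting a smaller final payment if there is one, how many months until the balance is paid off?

Monthly rate r = 21%/12 = 1.75% = 0.0175.
Recurrence: B ← B·(1+r) − $50.00.
Month 1: interest $16.80; balance after payment $926.80.
Month 2: interest $16.22; balance after payment $893.02.
Closed form: n = −ln(1 − rB₀/P)/ln(1+r) = −ln(0.664)/ln(1.0175) ≈ 23.603, so the balance reaches zero during payment 24.

24 months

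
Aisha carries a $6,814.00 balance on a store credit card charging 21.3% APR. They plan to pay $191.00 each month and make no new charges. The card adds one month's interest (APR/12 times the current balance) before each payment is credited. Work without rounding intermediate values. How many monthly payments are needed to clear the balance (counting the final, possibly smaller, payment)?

58 payments

Monthly rate r = 21.3%/12 = 1.775% = 0.01775.
Recurrence: B ← B·(1+r) − $191.00.
Month 1: interest $120.95; balance after payment $6,743.95.
Month 2: interest $119.71; balance after payment $6,672.65.
Closed form: n = −ln(1 − rB₀/P)/ln(1+r) = −ln(0.36676)/ln(1.01775) ≈ 57.010, so the balance reaches zero during payment 58.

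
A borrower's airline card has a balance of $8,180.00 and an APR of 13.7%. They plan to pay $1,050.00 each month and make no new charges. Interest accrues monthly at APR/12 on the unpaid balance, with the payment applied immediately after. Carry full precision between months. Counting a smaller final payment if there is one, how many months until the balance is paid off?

9 months

Monthly rate r = 13.7%/12 = 1.14167% = 0.0114167.
Recurrence: B ← B·(1+r) − $1,050.00.
Month 1: interest $93.39; balance after payment $7,223.39.
Month 2: interest $82.47; balance after payment $6,255.86.
Closed form: n = −ln(1 − rB₀/P)/ln(1+r) = −ln(0.91106)/ln(1.01142) ≈ 8.205, so the balance reaches zero during payment 9.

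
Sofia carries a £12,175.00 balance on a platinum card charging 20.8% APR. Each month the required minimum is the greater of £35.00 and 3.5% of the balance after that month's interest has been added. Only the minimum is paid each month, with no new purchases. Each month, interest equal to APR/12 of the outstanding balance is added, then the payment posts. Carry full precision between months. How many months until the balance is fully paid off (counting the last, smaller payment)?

176 months

Monthly rate r = 20.8%/12 = 1.73333% = 0.0173333.
While 3.5% of the post-interest balance exceeds £35.00, each month B ← (B·(1+r))·(1 − 0.035), i.e. B shrinks by the factor (1+r)·0.965 = 0.98173.
This holds for months 1–137. Entering month 138 the balance is £973.15; 3.5% of the post-interest balance is now below £35.00, so the flat £35.00 minimum applies from here.
From month 138 a fixed £35.00 at rate r clears £973.15 in 39 more payments. Total: 137 + 39 = 176 months.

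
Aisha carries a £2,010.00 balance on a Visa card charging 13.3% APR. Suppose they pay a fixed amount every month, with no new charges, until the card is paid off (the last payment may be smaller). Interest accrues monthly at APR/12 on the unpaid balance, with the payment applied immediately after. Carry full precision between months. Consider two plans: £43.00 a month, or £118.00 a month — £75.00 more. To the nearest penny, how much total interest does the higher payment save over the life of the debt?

£607.87

Monthly rate r = 13.3%/12 = 1.10833% = 0.0110833.
At £43.00/mo: n = ⌈−ln(1 − rB₀/P)/ln(1+r)⌉ = 67 payments (last £9.81); total interest = total paid − £2,010.00 = £837.81.
At £118.00/mo: 19 payments (last £115.94); total interest £229.94.
Interest saved = £837.81 − £229.94 = £607.87.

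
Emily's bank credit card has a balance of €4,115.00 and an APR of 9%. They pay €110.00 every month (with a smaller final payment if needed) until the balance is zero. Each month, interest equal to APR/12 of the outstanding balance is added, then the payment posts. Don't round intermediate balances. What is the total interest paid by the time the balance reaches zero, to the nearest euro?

€733

Monthly rate r = 9%/12 = 0.75% = 0.0075.
Payoff takes n = ⌈−ln(1 − rB₀/P)/ln(1+r)⌉ = ⌈44.070⌉ = 45 payments; the last is €7.75.
Total paid = 44·€110.00 + €7.75 = €4,847.75.
Total interest = total paid − principal = €4,847.75 − €4,115.00 = €732.75.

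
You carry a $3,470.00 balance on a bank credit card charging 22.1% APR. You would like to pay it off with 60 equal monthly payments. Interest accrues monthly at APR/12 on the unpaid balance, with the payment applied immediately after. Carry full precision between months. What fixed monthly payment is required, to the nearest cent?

Monthly rate r = 22.1%/12 = 1.84167% = 0.0184167.
Level-payment amortization: P = B₀·r / (1 − (1+r)^(−n)) = 3470.00·0.0184167 / (1 − 1.01842^(−60)).
Denominator 1 − (1+r)^(−60) = 0.665443003.
P = 63.9058 / 0.665443003 ≈ 96.04.

$96.04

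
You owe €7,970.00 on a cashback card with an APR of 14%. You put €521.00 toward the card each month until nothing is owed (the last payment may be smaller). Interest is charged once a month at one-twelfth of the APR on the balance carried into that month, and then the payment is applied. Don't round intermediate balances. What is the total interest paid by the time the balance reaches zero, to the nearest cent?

Monthly rate r = 14%/12 = 1.16667% = 0.0116667.
Payoff takes n = ⌈−ln(1 − rB₀/P)/ln(1+r)⌉ = ⌈16.948⌉ = 17 payments; the last is €494.31.
Total paid = 16·€521.00 + €494.31 = €8,830.31.
Total interest = total paid − principal = €8,830.31 − €7,970.00 = €860.31.

€860.31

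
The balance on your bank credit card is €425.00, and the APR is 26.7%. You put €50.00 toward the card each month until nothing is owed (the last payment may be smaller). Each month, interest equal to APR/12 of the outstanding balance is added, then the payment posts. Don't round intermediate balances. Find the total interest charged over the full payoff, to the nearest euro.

Monthly rate r = 26.7%/12 = 2.225% = 0.02225.
Payoff takes n = ⌈−ln(1 − rB₀/P)/ln(1+r)⌉ = ⌈9.527⌉ = 10 payments; the last is €26.46.
Total paid = 9·€50.00 + €26.46 = €476.46.
Total interest = total paid − principal = €476.46 − €425.00 = €51.46.

€51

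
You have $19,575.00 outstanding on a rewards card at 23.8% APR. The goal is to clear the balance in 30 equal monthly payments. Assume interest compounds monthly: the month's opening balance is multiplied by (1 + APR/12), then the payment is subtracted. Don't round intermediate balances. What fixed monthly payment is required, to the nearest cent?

Monthly rate r = 23.8%/12 = 1.98333% = 0.0198333.
Level-payment amortization: P = B₀·r / (1 − (1+r)^(−n)) = 19575.00·0.0198333 / (1 − 1.01983^(−30)).
Denominator 1 − (1+r)^(−30) = 0.445216015.
P = 388.238 / 0.445216015 ≈ 872.02.

$872.02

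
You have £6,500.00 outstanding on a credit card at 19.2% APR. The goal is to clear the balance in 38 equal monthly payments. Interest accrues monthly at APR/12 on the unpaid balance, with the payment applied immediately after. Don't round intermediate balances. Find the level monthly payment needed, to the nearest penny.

£229.61

Monthly rate r = 19.2%/12 = 1.6% = 0.016.
Level-payment amortization: P = B₀·r / (1 − (1+r)^(−n)) = 6500.00·0.016 / (1 − 1.016^(−38)).
Denominator 1 − (1+r)^(−38) = 0.452934789.
P = 104 / 0.452934789 ≈ 229.61.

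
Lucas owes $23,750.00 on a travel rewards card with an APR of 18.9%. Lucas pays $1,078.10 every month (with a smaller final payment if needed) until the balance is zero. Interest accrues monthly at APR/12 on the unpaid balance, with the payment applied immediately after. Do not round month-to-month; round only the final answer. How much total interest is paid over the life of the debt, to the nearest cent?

Monthly rate r = 18.9%/12 = 1.575% = 0.01575.
Payoff takes n = ⌈−ln(1 − rB₀/P)/ln(1+r)⌉ = ⌈27.268⌉ = 28 payments; the last is $290.58.
Total paid = 27·$1,078.10 + $290.58 = $29,399.28.
Total interest = total paid − principal = $29,399.28 − $23,750.00 = $5,649.28.

$5,649.28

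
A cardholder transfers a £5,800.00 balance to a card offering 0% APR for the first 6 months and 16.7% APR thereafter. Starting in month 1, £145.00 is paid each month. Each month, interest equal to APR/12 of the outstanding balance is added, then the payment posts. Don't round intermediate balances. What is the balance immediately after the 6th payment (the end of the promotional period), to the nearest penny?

£4,930.00

Promo months 1–6 at r₀ = 0%/12 = 0; months 7+ at r₁ = 16.7%/12 = 0.0139167.
After month 6 (no interest yet): B = £5,800.00 − 6·£145.00 = £4,930.00.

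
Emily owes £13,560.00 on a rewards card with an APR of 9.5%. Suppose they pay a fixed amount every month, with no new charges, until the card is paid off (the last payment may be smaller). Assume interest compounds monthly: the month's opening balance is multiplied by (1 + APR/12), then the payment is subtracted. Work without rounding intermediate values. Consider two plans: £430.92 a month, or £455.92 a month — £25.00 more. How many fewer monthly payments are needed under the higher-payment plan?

2 fewer payments

Monthly rate r = 9.5%/12 = 0.791667% = 0.00791667.
At £430.92/mo: n = ⌈−ln(1 − rB₀/P)/ln(1+r)⌉ = 37 payments (last £144.06); total interest = total paid − £13,560.00 = £2,097.18.
At £455.92/mo: 35 payments (last £21.56); total interest £1,962.84.
Payments saved = 37 − 35 = 2.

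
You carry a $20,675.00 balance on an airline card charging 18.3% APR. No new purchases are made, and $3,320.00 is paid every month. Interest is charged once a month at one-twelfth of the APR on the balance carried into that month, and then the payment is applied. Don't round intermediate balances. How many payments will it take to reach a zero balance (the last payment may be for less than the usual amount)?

Monthly rate r = 18.3%/12 = 1.525% = 0.01525.
Recurrence: B ← B·(1+r) − $3,320.00.
Month 1: interest $315.29; balance after payment $17,670.29.
Month 2: interest $269.47; balance after payment $14,619.77.
Closed form: n = −ln(1 − rB₀/P)/ln(1+r) = −ln(0.90503)/ln(1.01525) ≈ 6.593, so the balance reaches zero during payment 7.

7 months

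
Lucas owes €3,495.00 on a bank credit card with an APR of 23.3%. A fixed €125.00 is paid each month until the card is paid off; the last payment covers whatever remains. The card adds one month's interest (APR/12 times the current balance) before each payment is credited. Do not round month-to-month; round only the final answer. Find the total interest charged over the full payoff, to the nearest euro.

Monthly rate r = 23.3%/12 = 1.94167% = 0.0194167.
Payoff takes n = ⌈−ln(1 − rB₀/P)/ln(1+r)⌉ = ⌈40.708⌉ = 41 payments; the last is €88.70.
Total paid = 40·€125.00 + €88.70 = €5,088.70.
Total interest = total paid − principal = €5,088.70 − €3,495.00 = €1,593.70.

€1,594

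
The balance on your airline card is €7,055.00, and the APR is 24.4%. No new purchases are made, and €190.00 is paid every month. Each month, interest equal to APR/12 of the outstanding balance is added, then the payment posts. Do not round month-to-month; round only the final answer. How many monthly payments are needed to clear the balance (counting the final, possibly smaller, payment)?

70 payments

Monthly rate r = 24.4%/12 = 2.03333% = 0.0203333.
Recurrence: B ← B·(1+r) − €190.00.
Month 1: interest €143.45; balance after payment €7,008.45.
Month 2: interest €142.51; balance after payment €6,960.96.
Closed form: n = −ln(1 − rB₀/P)/ln(1+r) = −ln(0.24499)/ln(1.02033) ≈ 69.875, so the balance reaches zero during payment 70.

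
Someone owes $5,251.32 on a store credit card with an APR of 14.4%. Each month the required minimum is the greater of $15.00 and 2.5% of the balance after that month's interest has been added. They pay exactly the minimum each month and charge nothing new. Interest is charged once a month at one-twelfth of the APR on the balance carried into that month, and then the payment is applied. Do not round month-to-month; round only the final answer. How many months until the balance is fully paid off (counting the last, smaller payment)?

Monthly rate r = 14.4%/12 = 1.2% = 0.012.
While 2.5% of the post-interest balance exceeds $15.00, each month B ← (B·(1+r))·(1 − 0.025), i.e. B shrinks by the factor (1+r)·0.975 = 0.9867.
This holds for months 1–163. Entering month 164 the balance is $592.17; 2.5% of the post-interest balance is now below $15.00, so the flat $15.00 minimum applies from here.
From month 164 a fixed $15.00 at rate r clears $592.17 in 54 more payments. Total: 163 + 54 = 217 months.

217 months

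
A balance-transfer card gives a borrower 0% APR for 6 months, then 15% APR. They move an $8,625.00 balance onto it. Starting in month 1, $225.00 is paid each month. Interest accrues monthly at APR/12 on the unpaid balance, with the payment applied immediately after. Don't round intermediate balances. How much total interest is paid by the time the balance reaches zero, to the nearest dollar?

$2,104

Promo months 1–6 at r₀ = 0%/12 = 0; months 7+ at r₁ = 15%/12 = 0.0125.
After month 6 (no interest yet): B = $8,625.00 − 6·$225.00 = $7,275.00.
Then at r₁ with $225.00/mo: n₂ = −ln(1 − r₁·B/P)/ln(1+r₁) ≈ 41.68 → 42 more payments.
Total paid = 47·$225.00 + $153.73 = $10,728.73; interest = $10,728.73 − $8,625.00 = $2,103.73.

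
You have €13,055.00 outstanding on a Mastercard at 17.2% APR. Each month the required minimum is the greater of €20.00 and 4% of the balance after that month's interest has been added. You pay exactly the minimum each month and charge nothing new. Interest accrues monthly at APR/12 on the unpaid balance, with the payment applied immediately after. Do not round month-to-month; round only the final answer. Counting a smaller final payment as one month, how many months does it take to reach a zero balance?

Monthly rate r = 17.2%/12 = 1.43333% = 0.0143333.
While 4% of the post-interest balance exceeds €20.00, each month B ← (B·(1+r))·(1 − 0.04), i.e. B shrinks by the factor (1+r)·0.96 = 0.97376.
This holds for months 1–124. Entering month 125 the balance is €482.85; 4% of the post-interest balance is now below €20.00, so the flat €20.00 minimum applies from here.
From month 125 a fixed €20.00 at rate r clears €482.85 in 30 more payments. Total: 124 + 30 = 154 months.

154 months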